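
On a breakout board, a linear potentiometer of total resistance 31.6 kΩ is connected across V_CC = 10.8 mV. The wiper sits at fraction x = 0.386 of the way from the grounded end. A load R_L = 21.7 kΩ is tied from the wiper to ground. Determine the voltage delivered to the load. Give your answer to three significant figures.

Lower segment x·R_p = 12.20 kΩ; upper segment (1−x)·R_p = 19.40 kΩ.
R_L loads the lower segment: effective lower R = 7.808 kΩ.
V_out = 10.8 × 7.808/(19.40 + 7.808) = 3.099 mV.

V_out ≈ 3.10 mV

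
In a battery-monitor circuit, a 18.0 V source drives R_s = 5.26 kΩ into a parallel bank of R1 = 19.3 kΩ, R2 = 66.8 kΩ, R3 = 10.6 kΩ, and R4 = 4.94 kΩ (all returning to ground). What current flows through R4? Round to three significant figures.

Parallel bank: R_p = 1/(1/19.3 + 1/66.8 + 1/10.6 + 1/4.94) = 2.751 kΩ.
V_A by voltage divider: V_A = 18.0 × 2.751/(5.26 + 2.751) = 6.181 V.
Branch current I = V_A/R4 = 6.181/4.94 = 1.251 mA.

I ≈ 1.25 mA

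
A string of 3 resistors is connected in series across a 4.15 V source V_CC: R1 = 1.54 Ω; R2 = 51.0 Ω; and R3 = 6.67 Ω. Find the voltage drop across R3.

V ≈ 0.467 V

Total series resistance ΣR = 1.54 + 51.0 + 6.67 = 59.21 Ω.
By the voltage-divider rule, V = 4.15 × 6.670/59.21 = 0.4675 V.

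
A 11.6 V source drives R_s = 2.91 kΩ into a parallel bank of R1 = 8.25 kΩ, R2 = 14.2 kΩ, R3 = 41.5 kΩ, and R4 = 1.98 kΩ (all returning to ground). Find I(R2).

I ≈ 0.264 mA

Combine the parallel branches: R_p = (1/8.25 + 1/14.2 + 1/41.5 + 1/1.98)⁻¹ = 1.387 kΩ.
Node voltage V_A = V_s · R_p/(R_s + R_p) = 11.6 × 0.3228 = 3.745 V.
I(R2) = V_A / R2 = 3.745/14.2 = 0.2637 mA.
(Equivalently: I_total = 2.699 mA, then current-divider fraction G_k/ΣG = 0.09770.)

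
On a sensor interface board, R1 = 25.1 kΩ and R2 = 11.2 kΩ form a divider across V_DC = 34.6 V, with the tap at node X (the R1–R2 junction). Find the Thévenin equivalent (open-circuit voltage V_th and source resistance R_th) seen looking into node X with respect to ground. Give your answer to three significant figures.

With X open, the divider is unloaded: V_th = 34.6 × 11.2/36.30 = 10.68 V.
Zeroing V_DC shorts the top of R1 to ground, so R_th = R1 ‖ R2 = 7.744 kΩ.

V_th ≈ 10.7 V, R_th ≈ 7.74 kΩ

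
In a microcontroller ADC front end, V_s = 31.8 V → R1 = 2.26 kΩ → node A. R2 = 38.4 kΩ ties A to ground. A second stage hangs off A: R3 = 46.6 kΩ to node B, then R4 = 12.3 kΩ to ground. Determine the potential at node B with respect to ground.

The second stage (R3 + R4 = 58.90 kΩ) loads node A in parallel with R2.
R2 ‖ (R3+R4) = 23.25 kΩ.
V_A = 31.8 × 23.25/(2.26 + 23.25) = 28.98 V.
Stage 2 is unloaded, so V_B = V_A · R4/(R3+R4) = 28.98 × 12.3/58.90 = 6.052 V.

V_B ≈ 6.05 V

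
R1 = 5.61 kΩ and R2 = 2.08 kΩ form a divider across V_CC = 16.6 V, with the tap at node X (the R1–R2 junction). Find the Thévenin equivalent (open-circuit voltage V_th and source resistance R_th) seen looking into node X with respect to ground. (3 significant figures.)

V_th ≈ 4.49 V, R_th ≈ 1.52 kΩ

Open-circuit (no load on X): V_th = V_CC · R2/(R1 + R2) = 16.6 × 2.08/(5.610 + 2.08) = 4.490 V.
Looking into X with the source shorted: R_th = R1·R2/(R1+R2) = 5.610 × 2.08/7.690 = 1.517 kΩ.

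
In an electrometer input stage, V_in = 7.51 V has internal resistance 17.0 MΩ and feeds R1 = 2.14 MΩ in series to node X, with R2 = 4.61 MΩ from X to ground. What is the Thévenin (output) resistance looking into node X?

R1' = 17.0 + 2.14 = 19.14 MΩ (source resistance + R1).
With V_in suppressed (replaced by a short), R_th = R1' ‖ R2 = (19.14 × 4.61)/(19.14 + 4.61) = 3.715 MΩ.

R_th ≈ 3.72 MΩ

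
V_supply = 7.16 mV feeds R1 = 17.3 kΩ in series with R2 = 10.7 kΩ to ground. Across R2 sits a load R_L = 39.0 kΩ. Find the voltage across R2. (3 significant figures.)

First combine the lower leg with the load: R2 ‖ R_L = 8.396 kΩ.
Voltage divider with the loaded lower leg: V_out = 7.16 × 8.396/(17.3 + 8.396) = 7.16 × 0.3268 = 2.340 mV.
(Unloaded it would be 2.74 mV; the load pulls it down.)

V_out ≈ 2.34 mV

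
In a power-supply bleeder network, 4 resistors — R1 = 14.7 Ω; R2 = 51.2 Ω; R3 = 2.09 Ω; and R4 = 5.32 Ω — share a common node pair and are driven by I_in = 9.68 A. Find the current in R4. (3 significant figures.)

Total conductance ΣG = 1/14.7 + 1/51.2 + 1/2.09 + 1/5.32 = 0.7540 (units of 1/Ω).
R4 takes the fraction G_k/ΣG = 0.1880/0.7540 = 0.2493, so I = 9.68 × 0.2493 = 2.413 A.

I ≈ 2.41 A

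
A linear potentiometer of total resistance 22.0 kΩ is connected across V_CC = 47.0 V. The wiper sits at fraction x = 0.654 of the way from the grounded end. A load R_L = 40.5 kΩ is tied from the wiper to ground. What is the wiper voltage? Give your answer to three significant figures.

Lower segment x·R_p = 14.39 kΩ; upper segment (1−x)·R_p = 7.612 kΩ.
Lower segment in parallel with the load: 14.39 ‖ 40.5 = 10.62 kΩ.
Loaded-divider output: V_out = 47.0 × 0.5824 = 27.37 V.

V_out ≈ 27.4 V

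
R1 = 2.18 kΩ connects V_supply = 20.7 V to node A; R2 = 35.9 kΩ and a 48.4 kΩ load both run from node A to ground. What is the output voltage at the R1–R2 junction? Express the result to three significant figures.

V_out ≈ 18.7 V

First combine the lower leg with the load: R2 ‖ R_L = 20.61 kΩ.
Then V_out = V_supply · R2'/(R1 + R2') = 20.7 × 20.61/22.79 = 18.72 V.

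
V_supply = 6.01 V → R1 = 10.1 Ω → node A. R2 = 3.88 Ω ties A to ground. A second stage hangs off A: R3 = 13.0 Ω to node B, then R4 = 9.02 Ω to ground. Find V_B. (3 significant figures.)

V_B ≈ 0.606 V

The second stage (R3 + R4 = 22.02 Ω) loads node A in parallel with R2.
R2 ‖ (R3+R4) = 3.299 Ω.
V_A = 6.01 × 3.299/(10.1 + 3.299) = 1.480 V.
Stage 2 is unloaded, so V_B = V_A · R4/(R3+R4) = 1.480 × 9.02/22.02 = 0.6061 V.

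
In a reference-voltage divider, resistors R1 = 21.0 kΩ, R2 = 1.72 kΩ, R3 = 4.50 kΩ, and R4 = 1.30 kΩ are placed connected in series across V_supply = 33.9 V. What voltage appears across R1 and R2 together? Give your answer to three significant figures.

V ≈ 27.0 V

Series total: ΣR = 21.0 + 1.72 + 4.50 + 1.30 = 28.52 kΩ.
R_{R1..R2} = 21.0 + 1.72 = 22.72 kΩ.
By the voltage-divider rule, V = 33.9 × 22.72/28.52 = 27.01 V.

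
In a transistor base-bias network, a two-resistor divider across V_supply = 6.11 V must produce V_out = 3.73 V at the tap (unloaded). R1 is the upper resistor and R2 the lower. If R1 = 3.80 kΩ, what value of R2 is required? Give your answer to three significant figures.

Required fraction k = V_out/V_supply = 0.6105.
Rearranging, R2 = R1·k/(1−k) = 3.80 × 1.567 = 5.955 kΩ.

R2 ≈ 5.96 kΩ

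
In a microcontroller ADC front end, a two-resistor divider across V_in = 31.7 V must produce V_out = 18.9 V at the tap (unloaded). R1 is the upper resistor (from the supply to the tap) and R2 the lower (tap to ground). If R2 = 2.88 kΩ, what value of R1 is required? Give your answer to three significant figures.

V_out/V_in = R2/(R1+R2) = 0.5962.
R1 = R2·(1/k − 1) = 2.88 × 0.6772 = 1.950 kΩ.

R1 ≈ 1.95 kΩ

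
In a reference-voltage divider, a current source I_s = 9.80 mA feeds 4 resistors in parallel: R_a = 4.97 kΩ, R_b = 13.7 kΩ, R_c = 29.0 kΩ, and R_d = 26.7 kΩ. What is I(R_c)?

ΣG = 1/4.97 + 1/13.7 + 1/29.0 + 1/26.7 = 0.3461.
Current divider: I(R_c) = I_s · G_k/ΣG = 9.80 × (0.03448/0.3461) = 9.80 × 0.09962 = 0.9763 mA.

I ≈ 0.976 mA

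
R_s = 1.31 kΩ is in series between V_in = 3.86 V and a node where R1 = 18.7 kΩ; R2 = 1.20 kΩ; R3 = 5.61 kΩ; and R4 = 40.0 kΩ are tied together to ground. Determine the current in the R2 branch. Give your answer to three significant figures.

Parallel bank: R_p = 1/(1/18.7 + 1/1.20 + 1/5.61 + 1/40.0) = 0.9174 kΩ.
Node voltage V_A = V_in · R_p/(R_s + R_p) = 3.86 × 0.4119 = 1.590 V.
Branch current I = V_A/R2 = 1.590/1.20 = 1.325 mA.
(Equivalently: I_total = 1.733 mA, then current-divider fraction G_k/ΣG = 0.7645.)

I ≈ 1.32 mA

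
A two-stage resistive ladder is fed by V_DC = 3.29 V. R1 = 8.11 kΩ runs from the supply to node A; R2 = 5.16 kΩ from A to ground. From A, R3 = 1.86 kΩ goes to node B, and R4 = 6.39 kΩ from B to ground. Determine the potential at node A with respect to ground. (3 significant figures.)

V_A ≈ 0.926 V

The second stage (R3 + R4 = 8.250 kΩ) loads node A in parallel with R2.
Effective lower resistance at A: R2 ‖ 8.250 = 3.174 kΩ.
V_A = 3.29 × 3.174/(8.11 + 3.174) = 0.9255 V.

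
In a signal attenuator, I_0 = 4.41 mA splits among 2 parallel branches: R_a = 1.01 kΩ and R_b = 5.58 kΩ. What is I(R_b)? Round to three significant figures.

Two-branch current divider: I_k = I_0 · R_other/(R_1 + R_2).
I(R_b) = 4.41 × 1.01/(1.01 + 5.58) = 4.41 × 0.1533 = 0.6759 mA.

I ≈ 0.676 mA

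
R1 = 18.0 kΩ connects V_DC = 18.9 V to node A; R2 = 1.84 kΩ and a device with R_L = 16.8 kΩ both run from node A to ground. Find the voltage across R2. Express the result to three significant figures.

V_out ≈ 1.59 V

R2 ‖ R_L = (1.84 × 16.8)/(1.84 + 16.8) = 1.658 kΩ.
Voltage divider with the loaded lower leg: V_out = 18.9 × 1.658/(18.0 + 1.658) = 18.9 × 0.08436 = 1.594 V.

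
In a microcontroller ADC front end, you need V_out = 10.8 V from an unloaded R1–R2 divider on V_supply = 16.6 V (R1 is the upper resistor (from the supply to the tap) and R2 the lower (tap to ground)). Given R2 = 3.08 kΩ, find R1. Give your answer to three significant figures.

R1 ≈ 1.65 kΩ

The divider ratio is R2/(R1+R2) = 10.8/16.6 = 0.6506.
Rearranging, R1 = R2·(1−k)/k = 3.08 × 0.5370 = 1.654 kΩ.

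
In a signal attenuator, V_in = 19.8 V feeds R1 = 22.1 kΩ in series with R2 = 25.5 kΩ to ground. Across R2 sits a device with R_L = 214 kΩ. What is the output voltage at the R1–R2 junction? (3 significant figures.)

The load sits in parallel with R2, giving an effective lower resistance R2' = R2·R_L/(R2+R_L) = 22.78 kΩ.
Voltage divider with the loaded lower leg: V_out = 19.8 × 22.78/(22.1 + 22.78) = 19.8 × 0.5076 = 10.05 V.

V_out ≈ 10.1 V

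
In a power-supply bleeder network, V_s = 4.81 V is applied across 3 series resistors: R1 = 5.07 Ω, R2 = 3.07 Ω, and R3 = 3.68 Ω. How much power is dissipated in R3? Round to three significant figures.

Series current I = V_s/ΣR = 4.81/11.82 = 0.4069 A.
P = I²R = 0.1656 × 3.68 = 0.6094 W.

P ≈ 0.609 W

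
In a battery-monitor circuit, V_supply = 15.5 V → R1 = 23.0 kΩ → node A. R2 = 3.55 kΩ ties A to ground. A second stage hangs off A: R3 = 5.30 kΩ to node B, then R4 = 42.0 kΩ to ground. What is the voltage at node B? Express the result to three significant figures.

Node A sees R2 in parallel with the series input of stage 2, R3 + R4 = 47.30 kΩ.
Effective lower resistance at A: R2 ‖ 47.30 = 3.302 kΩ.
So V_A = 15.5 × 0.1255 = 1.946 V.
Then the unloaded second divider: V_B = V_A × R4/(R3+R4) = 1.946 × 0.8879 = 1.728 V.

V_B ≈ 1.73 V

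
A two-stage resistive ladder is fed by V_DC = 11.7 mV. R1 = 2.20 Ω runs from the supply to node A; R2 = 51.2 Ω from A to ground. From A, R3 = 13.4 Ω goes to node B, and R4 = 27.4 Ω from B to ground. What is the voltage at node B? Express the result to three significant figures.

Looking into the second stage from A: R3 + R4 = 40.80 Ω appears in parallel with R2.
R2 ‖ (R3+R4) = 22.71 Ω.
So V_A = 11.7 × 0.9117 = 10.67 mV.
V_B = V_A × 0.6716 = 7.163 mV.

V_B ≈ 7.16 mV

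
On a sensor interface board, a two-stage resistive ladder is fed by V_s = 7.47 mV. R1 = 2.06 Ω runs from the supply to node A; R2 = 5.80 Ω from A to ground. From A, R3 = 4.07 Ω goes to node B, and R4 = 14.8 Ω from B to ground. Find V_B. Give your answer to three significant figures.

The second stage (R3 + R4 = 18.87 Ω) loads node A in parallel with R2.
R2 ‖ (R3+R4) = 4.436 Ω.
So V_A = 7.47 × 0.6829 = 5.101 mV.
Then the unloaded second divider: V_B = V_A × R4/(R3+R4) = 5.101 × 0.7843 = 4.001 mV.

V_B ≈ 4.00 mV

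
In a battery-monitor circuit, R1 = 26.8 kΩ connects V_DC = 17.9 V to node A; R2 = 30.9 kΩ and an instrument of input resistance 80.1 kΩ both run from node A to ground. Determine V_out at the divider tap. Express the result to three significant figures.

First combine the lower leg with the load: R2 ‖ R_L = 22.30 kΩ.
Then V_out = V_DC · R2'/(R1 + R2') = 17.9 × 22.30/49.10 = 8.129 V.
(Unloaded it would be 9.59 V; the load pulls it down.)

V_out ≈ 8.13 V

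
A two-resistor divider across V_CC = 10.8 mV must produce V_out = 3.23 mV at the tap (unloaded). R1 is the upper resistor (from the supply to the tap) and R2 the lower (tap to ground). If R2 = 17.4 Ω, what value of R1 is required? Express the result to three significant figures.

V_out/V_CC = R2/(R1+R2) = 0.2991.
Rearranging, R1 = R2·(1−k)/k = 17.4 × 2.344 = 40.78 Ω.

R1 ≈ 40.8 Ω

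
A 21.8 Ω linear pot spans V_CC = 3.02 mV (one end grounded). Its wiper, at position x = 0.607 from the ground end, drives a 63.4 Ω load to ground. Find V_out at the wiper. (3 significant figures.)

V_out ≈ 1.69 mV

Split the track: R_lower = x·R_p = 13.23 Ω, R_upper = (1−x)·R_p = 8.567 Ω.
R_L loads the lower segment: effective lower R = 10.95 Ω.
V_out = 3.02 × 10.95/(8.567 + 10.95) = 1.694 mV.
(Unloaded: V_out = x·V_CC = 1.83 mV.)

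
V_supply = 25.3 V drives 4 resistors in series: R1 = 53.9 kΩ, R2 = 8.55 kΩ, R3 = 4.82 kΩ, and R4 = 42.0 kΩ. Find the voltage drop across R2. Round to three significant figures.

V ≈ 1.98 V

Series total: ΣR = 53.9 + 8.55 + 4.82 + 42.0 = 109.3 kΩ.
By the voltage-divider rule, V = 25.3 × 8.550/109.3 = 1.980 V.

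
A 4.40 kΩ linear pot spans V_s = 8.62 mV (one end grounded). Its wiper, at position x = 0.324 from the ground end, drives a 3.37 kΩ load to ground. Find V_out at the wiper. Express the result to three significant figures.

Split the track: R_lower = x·R_p = 1.426 kΩ, R_upper = (1−x)·R_p = 2.974 kΩ.
(x·R_p) ‖ R_L = 1.002 kΩ.
Loaded-divider output: V_out = 8.62 × 0.2520 = 2.172 mV.

V_out ≈ 2.17 mV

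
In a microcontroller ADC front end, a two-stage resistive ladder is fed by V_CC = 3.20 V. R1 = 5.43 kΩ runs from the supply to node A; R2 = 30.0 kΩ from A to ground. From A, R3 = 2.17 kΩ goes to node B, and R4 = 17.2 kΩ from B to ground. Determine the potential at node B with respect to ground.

V_B ≈ 1.94 V

Node A sees R2 in parallel with the series input of stage 2, R3 + R4 = 19.37 kΩ.
Effective lower resistance at A: R2 ‖ 19.37 = 11.77 kΩ.
So V_A = 3.20 × 0.6843 = 2.190 V.
Then the unloaded second divider: V_B = V_A × R4/(R3+R4) = 2.190 × 0.8880 = 1.944 V.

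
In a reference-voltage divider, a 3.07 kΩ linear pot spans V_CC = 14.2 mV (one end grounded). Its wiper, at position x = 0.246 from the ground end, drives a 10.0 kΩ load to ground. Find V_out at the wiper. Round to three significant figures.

V_out ≈ 3.31 mV

The pot divides into 2.315 kΩ above the wiper and 0.7552 kΩ below.
R_L loads the lower segment: effective lower R = 0.7022 kΩ.
Then V_out = V_CC · 0.7022/(2.315 + 0.7022) = 3.305 mV.
(Unloaded: V_out = x·V_CC = 3.49 mV.)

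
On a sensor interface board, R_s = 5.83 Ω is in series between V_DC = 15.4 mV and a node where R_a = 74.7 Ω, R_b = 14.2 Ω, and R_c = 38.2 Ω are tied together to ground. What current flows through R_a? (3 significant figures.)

Parallel bank: R_p = 1/(1/74.7 + 1/14.2 + 1/38.2) = 9.092 Ω.
V_A by voltage divider: V_A = 15.4 × 9.092/(5.83 + 9.092) = 9.383 mV.
I(R_a) = V_A / R_a = 9.383/74.7 = 0.1256 mA.

I ≈ 0.126 mA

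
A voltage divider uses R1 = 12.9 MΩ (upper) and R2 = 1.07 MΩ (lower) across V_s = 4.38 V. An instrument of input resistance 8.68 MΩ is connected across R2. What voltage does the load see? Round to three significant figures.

V_out ≈ 0.301 V

The load sits in parallel with R2, giving an effective lower resistance R2' = R2·R_L/(R2+R_L) = 0.9526 MΩ.
Now apply the divider: V_out = 4.38 × 0.06877 = 0.3012 V.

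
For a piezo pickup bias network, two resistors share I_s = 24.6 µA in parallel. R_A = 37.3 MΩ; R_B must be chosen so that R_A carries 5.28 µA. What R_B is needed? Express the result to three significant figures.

R_B ≈ 10.2 MΩ

Two-branch current divider: I_A = I_s · R_B/(R_A + R_B).
With f = 0.2146, R_B = R_A · f/(1−f) = 37.3 × 0.2733 = 10.19 MΩ.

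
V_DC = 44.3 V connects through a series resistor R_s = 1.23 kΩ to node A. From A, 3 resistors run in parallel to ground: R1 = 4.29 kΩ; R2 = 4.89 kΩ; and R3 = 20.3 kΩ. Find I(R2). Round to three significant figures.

I ≈ 5.67 mA

Equivalent of the parallel group: R_p = 2.054 kΩ.
Node voltage V_A = V_DC · R_p/(R_s + R_p) = 44.3 × 0.6255 = 27.71 V.
I(R2) = V_A / R2 = 27.71/4.89 = 5.666 mA.
(Check via current divider: I_total = 13.49 mA; share G_k/ΣG = 0.4200 → same result.)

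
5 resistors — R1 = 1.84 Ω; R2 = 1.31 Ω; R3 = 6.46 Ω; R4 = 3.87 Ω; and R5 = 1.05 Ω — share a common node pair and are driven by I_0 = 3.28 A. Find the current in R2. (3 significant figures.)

Total conductance ΣG = 1/1.84 + 1/1.31 + 1/6.46 + 1/3.87 + 1/1.05 = 2.672 (units of 1/Ω).
Current divider: I(R2) = I_0 · G_k/ΣG = 3.28 × (0.7634/2.672) = 3.28 × 0.2856 = 0.9369 A.

I ≈ 0.937 A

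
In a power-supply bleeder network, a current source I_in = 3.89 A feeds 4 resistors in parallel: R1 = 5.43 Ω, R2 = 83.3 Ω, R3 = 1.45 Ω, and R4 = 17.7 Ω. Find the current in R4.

I ≈ 0.233 A

Conductances: ΣG = 1/5.43 + 1/83.3 + 1/1.45 + 1/17.7 = 0.9423 (1/Ω).
By the current-divider rule, I = I_in · G_k/ΣG = 3.89 × 0.05996 = 0.2332 A.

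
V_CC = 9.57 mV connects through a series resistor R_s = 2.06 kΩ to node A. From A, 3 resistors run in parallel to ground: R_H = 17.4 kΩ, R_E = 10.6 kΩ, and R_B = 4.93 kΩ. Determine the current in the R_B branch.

I ≈ 1.12 µA

Equivalent of the parallel group: R_p = 2.820 kΩ.
V_A by voltage divider: V_A = 9.57 × 2.820/(2.06 + 2.820) = 5.530 mV.
Branch current I = V_A/R_B = 5.530/4.93 = 1.122 µA.
(Check via current divider: I_total = 1.961 µA; share G_k/ΣG = 0.5719 → same result.)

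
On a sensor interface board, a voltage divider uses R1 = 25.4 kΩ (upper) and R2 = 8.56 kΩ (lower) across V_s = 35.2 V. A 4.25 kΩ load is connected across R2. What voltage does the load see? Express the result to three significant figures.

V_out ≈ 3.54 V

The load sits in parallel with R2, giving an effective lower resistance R2' = R2·R_L/(R2+R_L) = 2.840 kΩ.
Voltage divider with the loaded lower leg: V_out = 35.2 × 2.840/(25.4 + 2.840) = 35.2 × 0.1006 = 3.540 V.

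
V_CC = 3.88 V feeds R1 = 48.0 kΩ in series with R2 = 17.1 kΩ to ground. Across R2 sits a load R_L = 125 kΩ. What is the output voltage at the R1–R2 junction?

R2 ‖ R_L = (17.1 × 125)/(17.1 + 125) = 15.04 kΩ.
Then V_out = V_CC · R2'/(R1 + R2') = 3.88 × 15.04/63.04 = 0.9258 V.

V_out ≈ 0.926 V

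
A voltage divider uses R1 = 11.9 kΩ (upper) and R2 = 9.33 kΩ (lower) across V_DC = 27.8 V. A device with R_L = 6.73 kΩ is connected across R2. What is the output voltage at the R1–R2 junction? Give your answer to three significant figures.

V_out ≈ 6.87 V

First combine the lower leg with the load: R2 ‖ R_L = 3.910 kΩ.
Voltage divider with the loaded lower leg: V_out = 27.8 × 3.910/(11.9 + 3.910) = 27.8 × 0.2473 = 6.875 V.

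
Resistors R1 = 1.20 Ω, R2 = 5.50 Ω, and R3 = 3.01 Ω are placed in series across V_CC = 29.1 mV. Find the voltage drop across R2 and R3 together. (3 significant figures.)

V ≈ 25.5 mV

ΣR = 1.20 + 5.50 + 3.01 = 9.710 Ω.
R_{R2..R3} = 5.50 + 3.01 = 8.510 Ω.
By the voltage-divider rule, V = 29.1 × 8.510/9.710 = 25.50 mV.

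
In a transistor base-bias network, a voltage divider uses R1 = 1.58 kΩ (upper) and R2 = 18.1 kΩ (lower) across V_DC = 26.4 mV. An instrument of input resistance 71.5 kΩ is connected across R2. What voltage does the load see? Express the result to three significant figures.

R2 ‖ R_L = (18.1 × 71.5)/(18.1 + 71.5) = 14.44 kΩ.
Now apply the divider: V_out = 26.4 × 0.9014 = 23.80 mV.
(Unloaded it would be 24.3 mV; the load pulls it down.)

V_out ≈ 23.8 mV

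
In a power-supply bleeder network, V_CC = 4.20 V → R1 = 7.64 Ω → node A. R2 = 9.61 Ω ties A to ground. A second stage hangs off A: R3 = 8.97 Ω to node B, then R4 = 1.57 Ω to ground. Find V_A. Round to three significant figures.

Node A sees R2 in parallel with the series input of stage 2, R3 + R4 = 10.54 Ω.
Effective lower resistance at A: R2 ‖ 10.54 = 5.027 Ω.
V_A = 4.20 × 5.027/(7.64 + 5.027) = 1.667 V.

V_A ≈ 1.67 V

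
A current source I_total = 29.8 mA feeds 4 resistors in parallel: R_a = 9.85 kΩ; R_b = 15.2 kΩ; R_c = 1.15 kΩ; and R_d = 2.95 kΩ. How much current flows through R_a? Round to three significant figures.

I ≈ 2.20 mA

Total conductance ΣG = 1/9.85 + 1/15.2 + 1/1.15 + 1/2.95 = 1.376 (units of 1/kΩ).
R_a takes the fraction G_k/ΣG = 0.1015/1.376 = 0.07379, so I = 29.8 × 0.07379 = 2.199 mA.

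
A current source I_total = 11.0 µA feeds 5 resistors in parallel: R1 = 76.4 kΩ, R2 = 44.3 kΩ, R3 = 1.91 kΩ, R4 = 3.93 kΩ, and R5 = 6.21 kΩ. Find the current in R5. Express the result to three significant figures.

I ≈ 1.82 µA

ΣG = 1/76.4 + 1/44.3 + 1/1.91 + 1/3.93 + 1/6.21 = 0.9747.
Current divider: I(R5) = I_total · G_k/ΣG = 11.0 × (0.1610/0.9747) = 11.0 × 0.1652 = 1.817 µA.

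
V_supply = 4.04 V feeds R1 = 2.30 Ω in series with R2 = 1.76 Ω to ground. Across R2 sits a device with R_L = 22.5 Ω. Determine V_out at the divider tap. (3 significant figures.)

The load sits in parallel with R2, giving an effective lower resistance R2' = R2·R_L/(R2+R_L) = 1.632 Ω.
Now apply the divider: V_out = 4.04 × 0.4151 = 1.677 V.

V_out ≈ 1.68 V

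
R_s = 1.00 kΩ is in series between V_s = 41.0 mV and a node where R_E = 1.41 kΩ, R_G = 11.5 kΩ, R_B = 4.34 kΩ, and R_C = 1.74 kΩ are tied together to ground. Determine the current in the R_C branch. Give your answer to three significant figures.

I ≈ 9.06 µA

Combine the parallel branches: R_p = (1/1.41 + 1/11.5 + 1/4.34 + 1/1.74)⁻¹ = 0.6245 kΩ.
V_A by voltage divider: V_A = 41.0 × 0.6245/(1.00 + 0.6245) = 15.76 mV.
Branch current I = V_A/R_C = 15.76/1.74 = 9.058 µA.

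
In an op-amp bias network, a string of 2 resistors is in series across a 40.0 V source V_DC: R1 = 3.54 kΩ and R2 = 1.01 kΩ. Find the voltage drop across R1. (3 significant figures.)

Total series resistance ΣR = 3.54 + 1.01 = 4.550 kΩ.
V = V_DC · R/ΣR = 40.0 × 0.7780 = 31.12 V.

V ≈ 31.1 V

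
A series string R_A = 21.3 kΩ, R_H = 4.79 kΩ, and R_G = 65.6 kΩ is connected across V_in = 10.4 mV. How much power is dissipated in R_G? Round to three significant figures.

P ≈ 0.844 nW

ΣR = 91.69 kΩ → I = 10.4/91.69 = 0.1134 µA.
V(R_G) = I·R = 7.441 mV; P = V·I = 7.441 × 0.1134 = 0.8440 nW.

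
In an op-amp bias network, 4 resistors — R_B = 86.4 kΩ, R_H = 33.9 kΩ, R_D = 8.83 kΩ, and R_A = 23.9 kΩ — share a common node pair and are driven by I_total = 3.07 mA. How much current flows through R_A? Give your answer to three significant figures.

Conductances: ΣG = 1/86.4 + 1/33.9 + 1/8.83 + 1/23.9 = 0.1962 (1/kΩ).
R_A takes the fraction G_k/ΣG = 0.04184/0.1962 = 0.2133, so I = 3.07 × 0.2133 = 0.6548 mA.

I ≈ 0.655 mA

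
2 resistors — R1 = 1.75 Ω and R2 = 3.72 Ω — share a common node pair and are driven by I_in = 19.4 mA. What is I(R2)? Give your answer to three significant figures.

For two parallel branches, I_k = I_in · (other R)/(sum of R).
I(R2) = 19.4 × 1.75/(1.75 + 3.72) = 19.4 × 0.3199 = 6.207 mA.

I ≈ 6.21 mA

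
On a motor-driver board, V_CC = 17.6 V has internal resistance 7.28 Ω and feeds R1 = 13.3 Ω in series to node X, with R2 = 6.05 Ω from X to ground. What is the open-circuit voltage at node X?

R1' = 7.28 + 13.3 = 20.58 Ω (source resistance + R1).
V_th is the unloaded tap voltage: V_CC · R2/(R1'+R2) = 17.6 × 0.2272 = 3.998 V.

V_th ≈ 4.00 V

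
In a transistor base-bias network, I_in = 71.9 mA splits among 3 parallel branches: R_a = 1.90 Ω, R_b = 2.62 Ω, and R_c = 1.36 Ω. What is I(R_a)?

I ≈ 23.0 mA

ΣG = 1/1.90 + 1/2.62 + 1/1.36 = 1.643.
Current divider: I(R_a) = I_in · G_k/ΣG = 71.9 × (0.5263/1.643) = 71.9 × 0.3203 = 23.03 mA.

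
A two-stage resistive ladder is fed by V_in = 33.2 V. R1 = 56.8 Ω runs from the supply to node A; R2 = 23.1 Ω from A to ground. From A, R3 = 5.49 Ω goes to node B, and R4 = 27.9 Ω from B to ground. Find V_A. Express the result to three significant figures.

V_A ≈ 6.43 V

The second stage (R3 + R4 = 33.39 Ω) loads node A in parallel with R2.
R2 ‖ (R3+R4) = 13.65 Ω.
First divider: V_A = V_in · 13.65/(56.8 + 13.65) = 6.434 V.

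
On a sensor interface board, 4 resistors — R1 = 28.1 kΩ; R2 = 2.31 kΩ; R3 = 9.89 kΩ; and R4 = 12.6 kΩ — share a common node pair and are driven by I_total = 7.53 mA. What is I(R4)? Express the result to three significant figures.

I ≈ 0.921 mA

ΣG = 1/28.1 + 1/2.31 + 1/9.89 + 1/12.6 = 0.6490.
By the current-divider rule, I = I_total · G_k/ΣG = 7.53 × 0.1223 = 0.9209 mA.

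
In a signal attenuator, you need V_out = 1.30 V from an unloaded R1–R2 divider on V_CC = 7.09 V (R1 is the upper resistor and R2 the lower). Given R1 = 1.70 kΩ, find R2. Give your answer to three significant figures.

The divider ratio is R2/(R1+R2) = 1.30/7.09 = 0.1834.
Rearranging, R2 = R1·k/(1−k) = 1.70 × 0.2245 = 0.3817 kΩ.

R2 ≈ 0.382 kΩ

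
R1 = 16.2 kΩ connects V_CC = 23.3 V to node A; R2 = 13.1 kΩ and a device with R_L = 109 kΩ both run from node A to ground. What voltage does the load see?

The load sits in parallel with R2, giving an effective lower resistance R2' = R2·R_L/(R2+R_L) = 11.69 kΩ.
Then V_out = V_CC · R2'/(R1 + R2') = 23.3 × 11.69/27.89 = 9.768 V.
(Unloaded it would be 10.4 V; the load pulls it down.)

V_out ≈ 9.77 V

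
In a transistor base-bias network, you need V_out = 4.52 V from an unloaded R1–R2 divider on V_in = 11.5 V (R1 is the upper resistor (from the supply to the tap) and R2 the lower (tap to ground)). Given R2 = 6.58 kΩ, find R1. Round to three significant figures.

R1 ≈ 10.2 kΩ

Required fraction k = V_out/V_in = 0.3930.
R1 = R2·(1/k − 1) = 6.58 × 1.544 = 10.16 kΩ.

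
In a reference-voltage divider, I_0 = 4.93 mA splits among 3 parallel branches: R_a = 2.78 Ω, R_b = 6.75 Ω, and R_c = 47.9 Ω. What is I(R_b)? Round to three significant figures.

Conductances: ΣG = 1/2.78 + 1/6.75 + 1/47.9 = 0.5287 (1/Ω).
R_b takes the fraction G_k/ΣG = 0.1481/0.5287 = 0.2802, so I = 4.93 × 0.2802 = 1.381 mA.

I ≈ 1.38 mA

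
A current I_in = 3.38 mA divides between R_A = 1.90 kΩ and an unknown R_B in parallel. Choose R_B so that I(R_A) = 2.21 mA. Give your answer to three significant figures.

In a two-way split, I_A/I_in = R_B/(R_A + R_B).
2.21/3.38 = R_B/(R_A + R_B) → R_B = R_A · (0.6538)/(1 − 0.6538) = 1.90 × 1.889 = 3.589 kΩ.

R_B ≈ 3.59 kΩ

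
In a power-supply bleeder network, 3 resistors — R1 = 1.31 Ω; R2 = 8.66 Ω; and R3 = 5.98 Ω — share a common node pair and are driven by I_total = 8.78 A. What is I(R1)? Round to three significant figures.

Conductances: ΣG = 1/1.31 + 1/8.66 + 1/5.98 = 1.046 (1/Ω).
Current divider: I(R1) = I_total · G_k/ΣG = 8.78 × (0.7634/1.046) = 8.78 × 0.7297 = 6.407 A.

I ≈ 6.41 A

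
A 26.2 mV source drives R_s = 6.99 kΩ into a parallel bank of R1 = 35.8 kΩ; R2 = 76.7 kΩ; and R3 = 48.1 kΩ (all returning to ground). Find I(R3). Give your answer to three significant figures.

I ≈ 0.380 µA

Combine the parallel branches: R_p = (1/35.8 + 1/76.7 + 1/48.1)⁻¹ = 16.19 kΩ.
V_A = 26.2 × 16.19/23.18 = 18.30 mV.
Branch current I = V_A/R3 = 18.30/48.1 = 0.3805 µA.
(Equivalently: I_total = 1.130 µA, then current-divider fraction G_k/ΣG = 0.3366.)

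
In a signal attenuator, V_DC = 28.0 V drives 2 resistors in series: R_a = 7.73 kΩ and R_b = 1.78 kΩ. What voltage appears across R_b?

Total series resistance ΣR = 7.73 + 1.78 = 9.510 kΩ.
By the voltage-divider rule, V = 28.0 × 1.780/9.510 = 5.241 V.

V ≈ 5.24 V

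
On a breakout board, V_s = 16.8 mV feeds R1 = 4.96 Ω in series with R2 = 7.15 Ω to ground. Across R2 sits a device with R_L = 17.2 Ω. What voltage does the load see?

First combine the lower leg with the load: R2 ‖ R_L = 5.051 Ω.
Voltage divider with the loaded lower leg: V_out = 16.8 × 5.051/(4.96 + 5.051) = 16.8 × 0.5045 = 8.476 mV.

V_out ≈ 8.48 mV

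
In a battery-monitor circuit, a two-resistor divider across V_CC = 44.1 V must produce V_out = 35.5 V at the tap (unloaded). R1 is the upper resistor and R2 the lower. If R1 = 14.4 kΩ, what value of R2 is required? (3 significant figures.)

V_out/V_CC = R2/(R1+R2) = 0.8050.
So R2 = R1 · V_out/(V_CC − V_out) = 14.4 × 35.5/(44.1 − 35.5) = 14.4 × 4.128 = 59.44 kΩ.

R2 ≈ 59.4 kΩ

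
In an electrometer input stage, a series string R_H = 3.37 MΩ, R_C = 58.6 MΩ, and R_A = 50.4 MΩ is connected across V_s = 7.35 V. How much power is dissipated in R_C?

P ≈ 0.251 µW

ΣR = 112.4 MΩ → I = 7.35/112.4 = 0.06541 µA.
V(R_C) = I·R = 3.833 V; P = V·I = 3.833 × 0.06541 = 0.2507 µW.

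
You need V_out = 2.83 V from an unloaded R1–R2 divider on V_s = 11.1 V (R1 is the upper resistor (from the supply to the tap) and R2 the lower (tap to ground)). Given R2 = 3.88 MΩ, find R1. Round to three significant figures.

The divider ratio is R2/(R1+R2) = 2.83/11.1 = 0.2550.
Rearranging, R1 = R2·(1−k)/k = 3.88 × 2.922 = 11.34 MΩ.

R1 ≈ 11.3 MΩ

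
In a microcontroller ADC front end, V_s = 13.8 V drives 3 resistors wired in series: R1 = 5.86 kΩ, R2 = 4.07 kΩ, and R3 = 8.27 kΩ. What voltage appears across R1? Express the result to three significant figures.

Series total: ΣR = 5.86 + 4.07 + 8.27 = 18.20 kΩ.
Voltage divider: V = V_s · (5.860 / 18.20) = 13.8 × 0.3220 = 4.443 V.

V ≈ 4.44 V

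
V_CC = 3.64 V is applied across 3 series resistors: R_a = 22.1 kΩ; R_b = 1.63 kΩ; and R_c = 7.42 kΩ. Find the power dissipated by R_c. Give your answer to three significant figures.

P ≈ 0.101 mW

Series current I = V_CC/ΣR = 3.64/31.15 = 0.1169 mA.
V(R_c) = I·R = 0.8671 V; P = V·I = 0.8671 × 0.1169 = 0.1013 mW.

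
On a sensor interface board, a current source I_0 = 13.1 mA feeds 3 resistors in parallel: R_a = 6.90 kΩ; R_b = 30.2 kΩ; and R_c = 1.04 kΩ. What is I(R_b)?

Conductances: ΣG = 1/6.90 + 1/30.2 + 1/1.04 = 1.140 (1/kΩ).
R_b takes the fraction G_k/ΣG = 0.03311/1.140 = 0.02906, so I = 13.1 × 0.02906 = 0.3806 mA.

I ≈ 0.381 mA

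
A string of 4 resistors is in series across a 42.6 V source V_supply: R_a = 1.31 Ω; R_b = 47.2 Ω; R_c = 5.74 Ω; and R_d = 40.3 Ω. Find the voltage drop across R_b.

Total series resistance ΣR = 1.31 + 47.2 + 5.74 + 40.3 = 94.55 Ω.
V = V_supply · R/ΣR = 42.6 × 0.4992 = 21.27 V.

V ≈ 21.3 V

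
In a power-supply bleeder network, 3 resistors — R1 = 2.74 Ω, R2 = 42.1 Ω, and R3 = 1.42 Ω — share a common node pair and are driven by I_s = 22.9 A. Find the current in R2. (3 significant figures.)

ΣG = 1/2.74 + 1/42.1 + 1/1.42 = 1.093.
Current divider: I(R2) = I_s · G_k/ΣG = 22.9 × (0.02375/1.093) = 22.9 × 0.02173 = 0.4977 A.

I ≈ 0.498 A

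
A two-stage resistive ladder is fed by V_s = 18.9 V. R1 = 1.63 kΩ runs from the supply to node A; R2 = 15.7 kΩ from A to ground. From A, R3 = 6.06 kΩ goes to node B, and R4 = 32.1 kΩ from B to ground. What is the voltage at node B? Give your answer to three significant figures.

The second stage (R3 + R4 = 38.16 kΩ) loads node A in parallel with R2.
R2 ‖ (R3+R4) = 11.12 kΩ.
V_A = 18.9 × 11.12/(1.63 + 11.12) = 16.48 V.
V_B = V_A × 0.8412 = 13.87 V.

V_B ≈ 13.9 V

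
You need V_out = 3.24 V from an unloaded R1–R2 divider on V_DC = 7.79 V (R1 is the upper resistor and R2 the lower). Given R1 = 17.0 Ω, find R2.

V_out/V_DC = R2/(R1+R2) = 0.4159.
Rearranging, R2 = R1·k/(1−k) = 17.0 × 0.7121 = 12.11 Ω.

R2 ≈ 12.1 Ω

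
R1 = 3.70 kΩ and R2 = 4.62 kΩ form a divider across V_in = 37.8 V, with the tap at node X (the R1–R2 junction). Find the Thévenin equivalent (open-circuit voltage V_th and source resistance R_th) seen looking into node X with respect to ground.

Open-circuit (no load on X): V_th = V_in · R2/(R1 + R2) = 37.8 × 4.62/(3.700 + 4.62) = 20.99 V.
With V_in suppressed (replaced by a short), R_th = R1 ‖ R2 = (3.700 × 4.62)/(3.700 + 4.62) = 2.055 kΩ.

V_th ≈ 21.0 V, R_th ≈ 2.05 kΩ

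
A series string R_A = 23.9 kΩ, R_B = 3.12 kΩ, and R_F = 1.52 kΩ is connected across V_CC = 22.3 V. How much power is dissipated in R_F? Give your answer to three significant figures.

Series current I = V_CC/ΣR = 22.3/28.54 = 0.7814 mA.
P(R_F) = I²·R_F = (0.7814)² × 1.52 = 0.9280 mW.

P ≈ 0.928 mW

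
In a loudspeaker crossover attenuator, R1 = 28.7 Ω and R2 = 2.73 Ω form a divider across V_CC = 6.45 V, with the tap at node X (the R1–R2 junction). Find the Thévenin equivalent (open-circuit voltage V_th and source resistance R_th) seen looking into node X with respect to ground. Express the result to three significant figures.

Open-circuit (no load on X): V_th = V_CC · R2/(R1 + R2) = 6.45 × 2.73/(28.70 + 2.73) = 0.5602 V.
With V_CC suppressed (replaced by a short), R_th = R1 ‖ R2 = (28.70 × 2.73)/(28.70 + 2.73) = 2.493 Ω.

V_th ≈ 0.560 V, R_th ≈ 2.49 Ω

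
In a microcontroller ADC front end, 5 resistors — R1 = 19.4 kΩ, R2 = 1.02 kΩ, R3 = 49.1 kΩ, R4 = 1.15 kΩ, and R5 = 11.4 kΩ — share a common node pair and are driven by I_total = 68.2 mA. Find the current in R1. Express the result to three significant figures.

I ≈ 1.75 mA

Conductances: ΣG = 1/19.4 + 1/1.02 + 1/49.1 + 1/1.15 + 1/11.4 = 2.010 (1/kΩ).
Current divider: I(R1) = I_total · G_k/ΣG = 68.2 × (0.05155/2.010) = 68.2 × 0.02565 = 1.749 mA.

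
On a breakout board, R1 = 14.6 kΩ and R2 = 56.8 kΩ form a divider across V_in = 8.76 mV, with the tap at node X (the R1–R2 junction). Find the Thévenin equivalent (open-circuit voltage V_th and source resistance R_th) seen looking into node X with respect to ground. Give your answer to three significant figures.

With X open, the divider is unloaded: V_th = 8.76 × 56.8/71.40 = 6.969 mV.
With V_in suppressed (replaced by a short), R_th = R1 ‖ R2 = (14.60 × 56.8)/(14.60 + 56.8) = 11.61 kΩ.

V_th ≈ 6.97 mV, R_th ≈ 11.6 kΩ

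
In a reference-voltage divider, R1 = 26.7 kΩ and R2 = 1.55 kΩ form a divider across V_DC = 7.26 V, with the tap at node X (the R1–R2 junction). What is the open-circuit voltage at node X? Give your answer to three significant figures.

V_th ≈ 0.398 V

With X open, the divider is unloaded: V_th = 7.26 × 1.55/28.25 = 0.3983 V.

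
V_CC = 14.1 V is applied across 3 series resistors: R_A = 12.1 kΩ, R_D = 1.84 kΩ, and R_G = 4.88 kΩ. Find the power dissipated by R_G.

P ≈ 2.74 mW

ΣR = 18.82 kΩ → I = 14.1/18.82 = 0.7492 mA.
P(R_G) = I²·R_G = (0.7492)² × 4.88 = 2.739 mW.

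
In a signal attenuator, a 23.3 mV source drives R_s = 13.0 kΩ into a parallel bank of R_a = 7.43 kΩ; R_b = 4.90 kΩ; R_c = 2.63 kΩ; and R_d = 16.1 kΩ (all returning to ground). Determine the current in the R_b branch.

I ≈ 0.426 µA

Equivalent of the parallel group: R_p = 1.280 kΩ.
V_A by voltage divider: V_A = 23.3 × 1.280/(13.0 + 1.280) = 2.089 mV.
I(R_b) = V_A / R_b = 2.089/4.90 = 0.4263 µA.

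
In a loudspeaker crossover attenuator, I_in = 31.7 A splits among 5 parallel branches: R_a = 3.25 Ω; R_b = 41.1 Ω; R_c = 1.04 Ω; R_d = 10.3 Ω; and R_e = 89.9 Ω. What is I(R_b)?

I ≈ 0.550 A

Conductances: ΣG = 1/3.25 + 1/41.1 + 1/1.04 + 1/10.3 + 1/89.9 = 1.402 (1/Ω).
By the current-divider rule, I = I_in · G_k/ΣG = 31.7 × 0.01736 = 0.5502 A.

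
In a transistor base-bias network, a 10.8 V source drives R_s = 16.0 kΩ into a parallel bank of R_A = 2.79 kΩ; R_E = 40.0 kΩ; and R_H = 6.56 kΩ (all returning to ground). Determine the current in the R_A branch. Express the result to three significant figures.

Parallel bank: R_p = 1/(1/2.79 + 1/40.0 + 1/6.56) = 1.866 kΩ.
Node voltage V_A = V_CC · R_p/(R_s + R_p) = 10.8 × 0.1045 = 1.128 V.
I(R_A) = V_A / R_A = 1.128/2.79 = 0.4043 mA.
(Check via current divider: I_total = 0.6045 mA; share G_k/ΣG = 0.6689 → same result.)

I ≈ 0.404 mA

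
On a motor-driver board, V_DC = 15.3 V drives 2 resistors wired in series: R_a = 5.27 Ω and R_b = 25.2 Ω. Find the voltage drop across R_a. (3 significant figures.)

V ≈ 2.65 V

Total series resistance ΣR = 5.27 + 25.2 = 30.47 Ω.
V = V_DC · R/ΣR = 15.3 × 0.1730 = 2.646 V.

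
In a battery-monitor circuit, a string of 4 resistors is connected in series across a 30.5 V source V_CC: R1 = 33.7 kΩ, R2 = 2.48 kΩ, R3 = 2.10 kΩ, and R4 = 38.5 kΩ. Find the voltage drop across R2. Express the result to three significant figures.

V ≈ 0.985 V

Total series resistance ΣR = 33.7 + 2.48 + 2.10 + 38.5 = 76.78 kΩ.
V = V_CC · R/ΣR = 30.5 × 0.03230 = 0.9852 V.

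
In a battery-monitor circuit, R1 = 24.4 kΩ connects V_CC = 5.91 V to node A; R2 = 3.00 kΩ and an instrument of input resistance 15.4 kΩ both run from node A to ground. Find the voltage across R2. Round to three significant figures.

First combine the lower leg with the load: R2 ‖ R_L = 2.511 kΩ.
Then V_out = V_CC · R2'/(R1 + R2') = 5.91 × 2.511/26.91 = 0.5514 V.

V_out ≈ 0.551 V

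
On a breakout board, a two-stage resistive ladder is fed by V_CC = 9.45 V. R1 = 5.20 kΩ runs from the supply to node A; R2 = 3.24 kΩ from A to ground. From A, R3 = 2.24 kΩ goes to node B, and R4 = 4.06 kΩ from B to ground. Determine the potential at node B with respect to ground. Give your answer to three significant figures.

Looking into the second stage from A: R3 + R4 = 6.300 kΩ appears in parallel with R2.
R2 ‖ (R3+R4) = 2.140 kΩ.
So V_A = 9.45 × 0.2915 = 2.755 V.
Stage 2 is unloaded, so V_B = V_A · R4/(R3+R4) = 2.755 × 4.06/6.300 = 1.775 V.

V_B ≈ 1.78 V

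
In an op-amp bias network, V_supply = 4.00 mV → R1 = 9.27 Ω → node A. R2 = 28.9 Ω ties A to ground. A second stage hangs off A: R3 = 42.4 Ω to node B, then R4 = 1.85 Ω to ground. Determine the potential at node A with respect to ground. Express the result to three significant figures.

The second stage (R3 + R4 = 44.25 Ω) loads node A in parallel with R2.
Effective lower resistance at A: R2 ‖ 44.25 = 17.48 Ω.
So V_A = 4.00 × 0.6535 = 2.614 mV.

V_A ≈ 2.61 mV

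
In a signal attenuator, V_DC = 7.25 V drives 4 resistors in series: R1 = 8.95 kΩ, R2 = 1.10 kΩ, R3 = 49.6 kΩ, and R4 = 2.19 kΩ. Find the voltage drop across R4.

Series total: ΣR = 8.95 + 1.10 + 49.6 + 2.19 = 61.84 kΩ.
By the voltage-divider rule, V = 7.25 × 2.190/61.84 = 0.2568 V.

V ≈ 0.257 V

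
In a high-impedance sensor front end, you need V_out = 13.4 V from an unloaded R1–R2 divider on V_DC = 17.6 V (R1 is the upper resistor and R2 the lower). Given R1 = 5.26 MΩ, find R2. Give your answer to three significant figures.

Required fraction k = V_out/V_DC = 0.7614.
Rearranging, R2 = R1·k/(1−k) = 5.26 × 3.190 = 16.78 MΩ.

R2 ≈ 16.8 MΩ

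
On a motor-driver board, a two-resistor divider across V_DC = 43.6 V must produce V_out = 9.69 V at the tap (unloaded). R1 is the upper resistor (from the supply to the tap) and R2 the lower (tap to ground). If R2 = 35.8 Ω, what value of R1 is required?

Required fraction k = V_out/V_DC = 0.2222.
Rearranging, R1 = R2·(1−k)/k = 35.8 × 3.499 = 125.3 Ω.

R1 ≈ 125 Ω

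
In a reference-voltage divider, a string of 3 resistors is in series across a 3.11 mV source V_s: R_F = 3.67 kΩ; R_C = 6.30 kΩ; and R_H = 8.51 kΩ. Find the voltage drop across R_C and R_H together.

V ≈ 2.49 mV

ΣR = 3.67 + 6.30 + 8.51 = 18.48 kΩ.
R_{R_C..R_H} = 6.30 + 8.51 = 14.81 kΩ.
Voltage divider: V = V_s · (14.81 / 18.48) = 3.11 × 0.8014 = 2.492 mV.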